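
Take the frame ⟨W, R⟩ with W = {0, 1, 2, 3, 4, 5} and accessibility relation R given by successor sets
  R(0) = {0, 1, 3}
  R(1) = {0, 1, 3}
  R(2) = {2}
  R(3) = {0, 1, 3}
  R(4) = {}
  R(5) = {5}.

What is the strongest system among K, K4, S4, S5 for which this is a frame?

Transitive (axiom 4): yes — every two-step R-path is closed by a direct edge.
Reflexive (axiom T): no — 4 is not related to itself.
Euclidean (axiom 5): yes — any two successors of a common world are R-related.
So F validates K, K4; S4 would additionally require R to be reflexive. The strongest is K4.

K4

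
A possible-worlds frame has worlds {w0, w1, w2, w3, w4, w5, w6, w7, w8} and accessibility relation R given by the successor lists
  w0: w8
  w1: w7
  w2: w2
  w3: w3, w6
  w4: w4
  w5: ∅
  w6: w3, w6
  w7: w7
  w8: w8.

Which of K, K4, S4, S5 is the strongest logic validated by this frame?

Transitive (axiom 4): yes — every two-step R-path is closed by a direct edge.
Reflexive (axiom T): no — w0 is not related to itself.
Euclidean (axiom 5): yes — any two successors of a common world are R-related.
So F validates K, K4; S4 would additionally require R to be reflexive. The strongest is K4.

K4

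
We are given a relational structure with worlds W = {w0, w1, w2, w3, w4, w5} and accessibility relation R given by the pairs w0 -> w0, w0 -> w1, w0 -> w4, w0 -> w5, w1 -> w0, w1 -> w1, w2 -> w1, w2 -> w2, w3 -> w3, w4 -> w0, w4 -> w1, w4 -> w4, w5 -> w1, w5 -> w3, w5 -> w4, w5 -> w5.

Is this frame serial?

Serial: yes — every world has a successor (e.g. w0 R w0).

Yes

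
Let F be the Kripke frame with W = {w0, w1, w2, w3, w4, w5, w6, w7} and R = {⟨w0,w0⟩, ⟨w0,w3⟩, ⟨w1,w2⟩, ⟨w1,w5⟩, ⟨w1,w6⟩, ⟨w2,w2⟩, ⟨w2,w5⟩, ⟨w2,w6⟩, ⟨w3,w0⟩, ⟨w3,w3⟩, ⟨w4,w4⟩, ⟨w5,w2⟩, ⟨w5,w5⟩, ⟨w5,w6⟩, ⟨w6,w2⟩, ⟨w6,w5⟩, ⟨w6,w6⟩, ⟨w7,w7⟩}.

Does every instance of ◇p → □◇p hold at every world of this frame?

Yes

Axiom 5 corresponds to the accessibility relation being Euclidean.
Euclidean: yes — any two successors of a common world are R-related.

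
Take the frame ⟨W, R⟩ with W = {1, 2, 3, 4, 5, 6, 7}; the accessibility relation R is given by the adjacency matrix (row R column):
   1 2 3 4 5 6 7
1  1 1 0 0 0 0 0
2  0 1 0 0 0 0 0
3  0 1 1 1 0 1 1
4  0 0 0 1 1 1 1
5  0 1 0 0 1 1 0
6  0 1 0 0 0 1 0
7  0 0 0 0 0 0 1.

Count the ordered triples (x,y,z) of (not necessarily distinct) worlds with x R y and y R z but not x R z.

Enumerating: (3,4,5), (4,5,2), (4,6,2).

3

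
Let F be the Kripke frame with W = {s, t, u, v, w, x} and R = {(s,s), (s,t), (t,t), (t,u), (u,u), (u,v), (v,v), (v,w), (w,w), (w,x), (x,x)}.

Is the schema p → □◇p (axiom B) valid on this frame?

Axiom B corresponds to the accessibility relation being symmetric.
Symmetric: no — s R t but not t R s.

No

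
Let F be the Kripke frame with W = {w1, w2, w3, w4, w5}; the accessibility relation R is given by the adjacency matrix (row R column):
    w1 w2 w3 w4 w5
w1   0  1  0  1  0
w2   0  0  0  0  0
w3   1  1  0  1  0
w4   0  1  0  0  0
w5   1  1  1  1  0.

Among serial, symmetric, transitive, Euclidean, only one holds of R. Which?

Serial: no — w2 has no R-successor.
Symmetric: no — w1 R w2 but not w2 R w1.
Transitive: yes — every two-step R-path is closed by a direct edge.
Euclidean: no — w1 R w2 and w1 R w4, but not w2 R w4.
Only transitive holds.

transitive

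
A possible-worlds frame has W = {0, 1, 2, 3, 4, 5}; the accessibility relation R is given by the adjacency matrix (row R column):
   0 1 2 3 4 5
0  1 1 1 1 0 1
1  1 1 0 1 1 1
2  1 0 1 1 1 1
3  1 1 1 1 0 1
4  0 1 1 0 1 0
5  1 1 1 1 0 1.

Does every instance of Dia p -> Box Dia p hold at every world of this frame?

By correspondence theory, 5 is valid on a frame iff R is Euclidean.
Euclidean: no — 0 R 1 and 0 R 2, but not 1 R 2.

No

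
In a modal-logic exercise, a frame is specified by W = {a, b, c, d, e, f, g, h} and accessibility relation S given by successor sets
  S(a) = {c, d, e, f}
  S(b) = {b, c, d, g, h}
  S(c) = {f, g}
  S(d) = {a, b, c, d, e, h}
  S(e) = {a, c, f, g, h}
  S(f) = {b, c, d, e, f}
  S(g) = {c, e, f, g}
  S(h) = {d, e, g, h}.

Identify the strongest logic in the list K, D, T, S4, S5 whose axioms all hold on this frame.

D

Serial (axiom D): yes — every world has a successor (e.g. a S c).
Reflexive (axiom T): no — a is not related to itself.
Transitive (axiom 4): no — a S c and c S g, but not a S g.
Euclidean (axiom 5): no — a S c and a S d, but not c S d.
So F validates K, D; T would additionally require S to be reflexive. The strongest is D.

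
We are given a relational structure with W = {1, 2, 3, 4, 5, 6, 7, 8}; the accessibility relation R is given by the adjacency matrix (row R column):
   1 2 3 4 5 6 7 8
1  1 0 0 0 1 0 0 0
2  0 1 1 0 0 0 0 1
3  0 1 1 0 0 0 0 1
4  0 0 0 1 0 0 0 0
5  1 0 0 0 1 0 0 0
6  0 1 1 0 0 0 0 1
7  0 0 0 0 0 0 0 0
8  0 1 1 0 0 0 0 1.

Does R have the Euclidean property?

Yes

Euclidean: yes — any two successors of a common world are R-related.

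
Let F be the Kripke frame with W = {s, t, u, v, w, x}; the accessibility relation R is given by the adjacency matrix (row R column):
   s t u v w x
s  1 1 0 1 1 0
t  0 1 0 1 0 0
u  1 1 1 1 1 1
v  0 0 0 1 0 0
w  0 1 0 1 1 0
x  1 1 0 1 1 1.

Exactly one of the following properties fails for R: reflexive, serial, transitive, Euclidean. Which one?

Euclidean

Reflexive: yes — every world is R-related to itself.
Serial: yes — every world has a successor (e.g. s R s).
Transitive: yes — every two-step R-path is closed by a direct edge.
Euclidean: no — s R t and s R w, but not t R w.
Only Euclidean fails.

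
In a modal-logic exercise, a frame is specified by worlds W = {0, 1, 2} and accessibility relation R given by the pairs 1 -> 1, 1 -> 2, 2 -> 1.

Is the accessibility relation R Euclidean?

No

Euclidean: no — 1 R 2 and 1 R 2, but not 2 R 2.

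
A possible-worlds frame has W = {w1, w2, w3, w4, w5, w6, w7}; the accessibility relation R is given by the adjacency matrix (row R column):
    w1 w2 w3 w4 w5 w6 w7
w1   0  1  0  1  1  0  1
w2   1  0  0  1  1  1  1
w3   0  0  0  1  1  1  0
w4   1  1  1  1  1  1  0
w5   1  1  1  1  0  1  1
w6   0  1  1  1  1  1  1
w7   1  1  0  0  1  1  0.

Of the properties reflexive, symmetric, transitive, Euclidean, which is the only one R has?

symmetric

Reflexive: no — w1 is not related to itself.
Symmetric: yes — every pair in R has its reverse in R.
Transitive: no — w1 R w2 and w2 R w6, but not w1 R w6.
Euclidean: no — w1 R w4 and w1 R w7, but not w4 R w7.
Only symmetric holds.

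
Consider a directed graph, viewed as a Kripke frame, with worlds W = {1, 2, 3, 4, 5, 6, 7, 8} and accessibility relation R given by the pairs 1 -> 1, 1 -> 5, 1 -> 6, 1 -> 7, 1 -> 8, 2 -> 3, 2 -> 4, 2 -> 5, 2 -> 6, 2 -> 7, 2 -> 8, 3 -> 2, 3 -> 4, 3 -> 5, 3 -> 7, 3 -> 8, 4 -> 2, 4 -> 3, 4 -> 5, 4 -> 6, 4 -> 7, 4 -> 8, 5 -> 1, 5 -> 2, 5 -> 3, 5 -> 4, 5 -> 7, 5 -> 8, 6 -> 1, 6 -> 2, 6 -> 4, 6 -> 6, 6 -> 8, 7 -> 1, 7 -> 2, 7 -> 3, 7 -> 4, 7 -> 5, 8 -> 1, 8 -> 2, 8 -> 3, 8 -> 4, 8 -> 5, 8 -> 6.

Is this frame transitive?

No

Transitive: no — 1 R 5 and 5 R 2, but not 1 R 2.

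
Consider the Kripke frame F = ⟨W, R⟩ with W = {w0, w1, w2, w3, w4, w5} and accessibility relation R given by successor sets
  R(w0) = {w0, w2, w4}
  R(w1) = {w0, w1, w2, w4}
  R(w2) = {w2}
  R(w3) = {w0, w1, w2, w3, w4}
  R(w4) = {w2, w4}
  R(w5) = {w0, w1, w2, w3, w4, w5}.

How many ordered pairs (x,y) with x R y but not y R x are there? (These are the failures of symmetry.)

Enumerating: (w0,w2), (w0,w4), (w1,w0), (w1,w2), (w1,w4), (w3,w0), (w3,w1), (w3,w2), (w3,w4), (w4,w2), (w5,w0), (w5,w1), (w5,w2), (w5,w3), (w5,w4).

15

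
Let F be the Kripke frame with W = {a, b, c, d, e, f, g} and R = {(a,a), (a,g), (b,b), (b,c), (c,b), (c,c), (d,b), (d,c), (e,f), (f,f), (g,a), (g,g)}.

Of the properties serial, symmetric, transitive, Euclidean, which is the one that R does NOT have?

Serial: yes — every world has a successor (e.g. a R a).
Symmetric: no — d R b but not b R d.
Transitive: yes — every two-step R-path is closed by a direct edge.
Euclidean: yes — any two successors of a common world are R-related.
Only symmetric fails.

symmetric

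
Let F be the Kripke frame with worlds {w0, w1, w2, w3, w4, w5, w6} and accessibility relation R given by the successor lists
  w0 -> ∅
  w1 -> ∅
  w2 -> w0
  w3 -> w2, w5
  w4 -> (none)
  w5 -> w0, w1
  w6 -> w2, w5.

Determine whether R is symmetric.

No

Symmetric: no — w2 R w0 but not w0 R w2.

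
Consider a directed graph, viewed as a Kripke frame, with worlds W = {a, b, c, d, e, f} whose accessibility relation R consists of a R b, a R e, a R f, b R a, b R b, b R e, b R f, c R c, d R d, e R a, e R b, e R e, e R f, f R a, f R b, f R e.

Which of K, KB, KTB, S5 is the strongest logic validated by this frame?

Symmetric (axiom B): yes — every pair in R has its reverse in R.
Reflexive (axiom T): no — a is not related to itself.
Euclidean (axiom 5): no — a R f and a R f, but not f R f.
So F validates K, KB; KTB would additionally require R to be reflexive. The strongest is KB.

KB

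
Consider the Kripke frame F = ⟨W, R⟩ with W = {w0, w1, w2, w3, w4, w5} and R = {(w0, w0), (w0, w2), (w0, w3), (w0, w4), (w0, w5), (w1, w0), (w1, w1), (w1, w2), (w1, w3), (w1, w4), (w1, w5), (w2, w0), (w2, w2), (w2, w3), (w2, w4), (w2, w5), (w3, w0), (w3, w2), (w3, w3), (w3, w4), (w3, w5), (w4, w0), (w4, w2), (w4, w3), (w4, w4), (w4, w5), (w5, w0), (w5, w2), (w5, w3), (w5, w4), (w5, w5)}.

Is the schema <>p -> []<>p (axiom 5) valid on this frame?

No

The schema 5 characterises exactly the Euclidean frames.
Euclidean: no — w1 R w0 and w1 R w1, but not w0 R w1.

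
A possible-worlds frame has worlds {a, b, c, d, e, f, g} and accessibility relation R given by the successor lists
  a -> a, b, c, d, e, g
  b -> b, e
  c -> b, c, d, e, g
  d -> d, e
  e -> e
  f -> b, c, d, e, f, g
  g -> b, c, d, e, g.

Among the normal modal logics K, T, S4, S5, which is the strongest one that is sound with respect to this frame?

Reflexive (axiom T): yes — every world is R-related to itself.
Transitive (axiom 4): yes — every two-step R-path is closed by a direct edge.
Euclidean (axiom 5): no — a R b and a R c, but not b R c.
So F validates K, T, S4; S5 would additionally require R to be Euclidean. The strongest is S4.

S4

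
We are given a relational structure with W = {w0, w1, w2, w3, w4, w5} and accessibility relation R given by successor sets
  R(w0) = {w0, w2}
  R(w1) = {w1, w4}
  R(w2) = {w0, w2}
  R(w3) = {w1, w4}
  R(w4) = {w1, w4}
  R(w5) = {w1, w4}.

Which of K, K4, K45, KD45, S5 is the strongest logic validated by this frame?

Transitive (axiom 4): yes — every two-step R-path is closed by a direct edge.
Euclidean (axiom 5): yes — any two successors of a common world are R-related.
Serial (axiom D): yes — every world has a successor (e.g. w0 R w0).
Reflexive (axiom T): no — w3 is not related to itself.
So F validates K, K4, K45, KD45; S5 would additionally require R to be reflexive. The strongest is KD45.

KD45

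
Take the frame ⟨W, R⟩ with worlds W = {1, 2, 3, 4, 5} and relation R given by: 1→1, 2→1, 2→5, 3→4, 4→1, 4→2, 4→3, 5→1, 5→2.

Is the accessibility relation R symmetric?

No

Symmetric: no — 2 R 1 but not 1 R 2.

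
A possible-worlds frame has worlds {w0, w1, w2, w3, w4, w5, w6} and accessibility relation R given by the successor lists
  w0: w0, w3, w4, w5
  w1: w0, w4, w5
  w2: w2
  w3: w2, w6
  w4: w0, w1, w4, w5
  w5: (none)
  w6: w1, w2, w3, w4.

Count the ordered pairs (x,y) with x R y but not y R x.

Enumerating: (w0,w3), (w0,w5), (w1,w0), (w1,w5), (w3,w2), (w4,w5), (w6,w1), (w6,w2), (w6,w4).

9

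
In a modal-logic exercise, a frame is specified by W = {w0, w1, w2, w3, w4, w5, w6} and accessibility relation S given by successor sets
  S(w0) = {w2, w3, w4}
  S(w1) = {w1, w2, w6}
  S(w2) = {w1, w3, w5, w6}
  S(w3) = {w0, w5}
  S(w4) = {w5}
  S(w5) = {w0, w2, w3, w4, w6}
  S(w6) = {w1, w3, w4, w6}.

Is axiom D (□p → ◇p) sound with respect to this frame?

Yes

The schema D characterises exactly the serial frames.
Serial: yes — every world has a successor (e.g. w0 S w2).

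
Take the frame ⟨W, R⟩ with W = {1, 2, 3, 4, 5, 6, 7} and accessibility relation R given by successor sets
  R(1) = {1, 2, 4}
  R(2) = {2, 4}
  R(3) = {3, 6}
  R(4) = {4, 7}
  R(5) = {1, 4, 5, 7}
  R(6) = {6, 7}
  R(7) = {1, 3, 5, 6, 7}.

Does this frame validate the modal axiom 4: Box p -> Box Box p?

No

Axiom 4 corresponds to the accessibility relation being transitive.
Transitive: no — 1 R 4 and 4 R 7, but not 1 R 7.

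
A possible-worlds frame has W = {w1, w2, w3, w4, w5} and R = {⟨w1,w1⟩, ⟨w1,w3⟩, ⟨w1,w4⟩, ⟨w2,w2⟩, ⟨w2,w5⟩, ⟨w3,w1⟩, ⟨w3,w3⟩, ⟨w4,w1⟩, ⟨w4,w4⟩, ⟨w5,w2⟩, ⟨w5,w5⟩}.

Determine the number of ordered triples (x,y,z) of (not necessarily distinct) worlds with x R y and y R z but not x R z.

2

Enumerating: (w3,w1,w4), (w4,w1,w3).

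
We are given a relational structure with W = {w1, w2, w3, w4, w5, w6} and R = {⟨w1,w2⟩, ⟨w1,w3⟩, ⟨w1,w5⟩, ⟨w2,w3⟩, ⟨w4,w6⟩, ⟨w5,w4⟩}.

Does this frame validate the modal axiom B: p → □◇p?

Axiom B corresponds to the accessibility relation being symmetric.
Symmetric: no — w1 R w2 but not w2 R w1.

No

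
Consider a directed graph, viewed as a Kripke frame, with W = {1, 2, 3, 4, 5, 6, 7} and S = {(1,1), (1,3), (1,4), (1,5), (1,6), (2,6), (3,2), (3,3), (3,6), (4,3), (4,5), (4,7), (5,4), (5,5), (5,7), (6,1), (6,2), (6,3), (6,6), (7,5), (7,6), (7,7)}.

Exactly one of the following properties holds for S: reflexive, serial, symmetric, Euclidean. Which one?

serial

Reflexive: no — 2 is not related to itself.
Serial: yes — every world has a successor (e.g. 1 S 1).
Symmetric: no — 1 S 3 but not 3 S 1.
Euclidean: no — 1 S 3 and 1 S 4, but not 3 S 4.
Only serial holds.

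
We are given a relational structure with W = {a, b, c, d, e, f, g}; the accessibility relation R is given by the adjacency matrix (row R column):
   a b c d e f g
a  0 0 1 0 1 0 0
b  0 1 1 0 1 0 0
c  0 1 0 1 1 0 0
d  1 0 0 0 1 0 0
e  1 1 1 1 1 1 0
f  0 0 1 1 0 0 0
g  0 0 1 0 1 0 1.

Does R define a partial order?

No

Reflexive: no — a is not related to itself.
Transitive: no — a R c and c R b, but not a R b.
Antisymmetric: no — a R e and e R a with a ≠ e.
So R is not a partial order.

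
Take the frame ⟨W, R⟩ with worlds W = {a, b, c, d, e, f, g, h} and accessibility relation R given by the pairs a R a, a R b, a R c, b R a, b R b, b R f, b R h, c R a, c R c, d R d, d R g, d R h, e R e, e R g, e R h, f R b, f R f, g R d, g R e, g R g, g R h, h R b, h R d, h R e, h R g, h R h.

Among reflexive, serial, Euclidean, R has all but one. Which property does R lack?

Reflexive: yes — every world is R-related to itself.
Serial: yes — every world has a successor (e.g. a R a).
Euclidean: no — a R b and a R c, but not b R c.
Only Euclidean fails.

Euclidean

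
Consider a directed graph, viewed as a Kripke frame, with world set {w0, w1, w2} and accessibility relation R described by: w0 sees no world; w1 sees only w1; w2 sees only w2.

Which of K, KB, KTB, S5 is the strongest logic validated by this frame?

Symmetric (axiom B): yes — every pair in R has its reverse in R.
Reflexive (axiom T): no — w0 is not related to itself.
Euclidean (axiom 5): yes — any two successors of a common world are R-related.
So F validates K, KB; KTB would additionally require R to be reflexive. The strongest is KB.

KB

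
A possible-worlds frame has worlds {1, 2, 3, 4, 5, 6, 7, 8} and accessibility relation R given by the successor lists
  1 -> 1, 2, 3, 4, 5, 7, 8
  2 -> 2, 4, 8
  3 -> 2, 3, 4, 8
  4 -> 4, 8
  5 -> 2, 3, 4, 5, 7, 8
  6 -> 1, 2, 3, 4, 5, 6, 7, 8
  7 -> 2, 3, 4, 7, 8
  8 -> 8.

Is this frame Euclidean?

Euclidean: no — 1 R 2 and 1 R 3, but not 2 R 3.

No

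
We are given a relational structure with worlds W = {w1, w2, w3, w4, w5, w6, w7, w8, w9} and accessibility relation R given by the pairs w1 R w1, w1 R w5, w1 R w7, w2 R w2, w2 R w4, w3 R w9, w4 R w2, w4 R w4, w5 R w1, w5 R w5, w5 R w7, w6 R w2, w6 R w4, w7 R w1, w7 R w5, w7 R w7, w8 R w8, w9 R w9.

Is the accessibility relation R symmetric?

Symmetric: no — w3 R w9 but not w9 R w3.

No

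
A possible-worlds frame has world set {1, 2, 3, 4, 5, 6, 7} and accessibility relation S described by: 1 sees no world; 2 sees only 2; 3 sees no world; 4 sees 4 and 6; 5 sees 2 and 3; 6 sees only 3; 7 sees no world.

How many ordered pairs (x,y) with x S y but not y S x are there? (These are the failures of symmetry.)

4

Enumerating: (4,6), (5,2), (5,3), (6,3).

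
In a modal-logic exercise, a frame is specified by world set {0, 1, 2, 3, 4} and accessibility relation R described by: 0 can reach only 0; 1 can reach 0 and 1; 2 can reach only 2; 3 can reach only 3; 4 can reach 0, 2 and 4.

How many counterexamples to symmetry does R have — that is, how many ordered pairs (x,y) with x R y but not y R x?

Enumerating: (1,0), (4,0), (4,2).

3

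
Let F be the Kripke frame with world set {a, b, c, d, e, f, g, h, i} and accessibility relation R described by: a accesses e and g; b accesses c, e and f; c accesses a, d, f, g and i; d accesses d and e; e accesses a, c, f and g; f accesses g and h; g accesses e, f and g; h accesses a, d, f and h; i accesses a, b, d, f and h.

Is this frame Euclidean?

Euclidean: no — b R c and b R e, but not c R e.

No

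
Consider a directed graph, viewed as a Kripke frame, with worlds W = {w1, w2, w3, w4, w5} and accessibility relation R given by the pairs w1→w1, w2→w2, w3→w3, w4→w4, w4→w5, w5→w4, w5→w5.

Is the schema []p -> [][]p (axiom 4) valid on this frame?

By correspondence theory, 4 is valid on a frame iff R is transitive.
Transitive: yes — every two-step R-path is closed by a direct edge.

Yes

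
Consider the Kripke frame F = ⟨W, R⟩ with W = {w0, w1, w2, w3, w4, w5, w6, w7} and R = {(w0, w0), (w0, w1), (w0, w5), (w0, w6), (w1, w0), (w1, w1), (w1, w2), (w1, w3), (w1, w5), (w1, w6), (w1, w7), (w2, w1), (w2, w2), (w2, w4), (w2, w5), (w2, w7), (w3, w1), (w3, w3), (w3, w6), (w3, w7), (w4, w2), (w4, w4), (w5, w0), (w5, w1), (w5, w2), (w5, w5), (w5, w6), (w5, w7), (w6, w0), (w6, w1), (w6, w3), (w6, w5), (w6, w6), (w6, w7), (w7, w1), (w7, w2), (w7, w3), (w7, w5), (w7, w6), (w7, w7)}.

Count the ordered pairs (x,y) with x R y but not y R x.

R is symmetric; there are no such tuples.

0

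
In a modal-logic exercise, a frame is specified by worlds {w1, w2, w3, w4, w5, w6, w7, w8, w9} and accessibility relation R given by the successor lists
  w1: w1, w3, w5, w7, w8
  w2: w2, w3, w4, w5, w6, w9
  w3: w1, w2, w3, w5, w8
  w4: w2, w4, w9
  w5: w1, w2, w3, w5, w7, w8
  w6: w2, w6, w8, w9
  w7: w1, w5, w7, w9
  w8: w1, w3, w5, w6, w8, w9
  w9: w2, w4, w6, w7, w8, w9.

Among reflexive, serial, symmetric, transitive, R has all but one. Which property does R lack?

transitive

Reflexive: yes — every world is R-related to itself.
Serial: yes — every world has a successor (e.g. w1 R w1).
Symmetric: yes — every pair in R has its reverse in R.
Transitive: no — w1 R w3 and w3 R w2, but not w1 R w2.
Only transitive fails.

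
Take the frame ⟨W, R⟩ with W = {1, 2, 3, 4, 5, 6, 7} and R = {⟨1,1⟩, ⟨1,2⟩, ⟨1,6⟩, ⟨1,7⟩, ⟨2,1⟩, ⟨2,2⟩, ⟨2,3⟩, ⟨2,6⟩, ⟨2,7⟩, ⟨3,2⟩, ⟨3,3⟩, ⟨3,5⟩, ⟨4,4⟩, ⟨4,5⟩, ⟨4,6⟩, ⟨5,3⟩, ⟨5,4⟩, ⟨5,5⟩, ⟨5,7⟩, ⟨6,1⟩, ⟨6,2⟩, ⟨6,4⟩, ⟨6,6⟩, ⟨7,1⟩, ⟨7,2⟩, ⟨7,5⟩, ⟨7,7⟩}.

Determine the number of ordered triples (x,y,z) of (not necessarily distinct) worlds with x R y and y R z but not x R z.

Enumerating: (1,2,3), (1,6,4), (1,7,5), (2,3,5), (2,6,4), (2,7,5), (3,2,1), (3,2,6), (3,2,7), (3,5,4), (3,5,7), (4,5,3), … and 16 more.
Total: 28.

28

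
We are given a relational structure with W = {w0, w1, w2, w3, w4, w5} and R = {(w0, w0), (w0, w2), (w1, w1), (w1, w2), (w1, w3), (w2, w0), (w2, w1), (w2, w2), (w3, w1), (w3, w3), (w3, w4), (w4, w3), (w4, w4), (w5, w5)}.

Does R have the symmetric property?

Symmetric: yes — every pair in R has its reverse in R.

Yes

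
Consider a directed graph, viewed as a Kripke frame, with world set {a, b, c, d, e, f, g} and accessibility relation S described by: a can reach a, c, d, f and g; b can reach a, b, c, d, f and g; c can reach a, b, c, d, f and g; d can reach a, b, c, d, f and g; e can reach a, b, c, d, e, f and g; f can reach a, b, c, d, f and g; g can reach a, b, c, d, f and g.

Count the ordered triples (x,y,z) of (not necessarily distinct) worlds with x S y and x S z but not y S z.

Enumerating: (b,a,b), (c,a,b), (d,a,b), (e,a,b), (e,a,e), (e,b,e), (e,c,e), (e,d,e), (e,f,e), (e,g,e), (f,a,b), (g,a,b).

12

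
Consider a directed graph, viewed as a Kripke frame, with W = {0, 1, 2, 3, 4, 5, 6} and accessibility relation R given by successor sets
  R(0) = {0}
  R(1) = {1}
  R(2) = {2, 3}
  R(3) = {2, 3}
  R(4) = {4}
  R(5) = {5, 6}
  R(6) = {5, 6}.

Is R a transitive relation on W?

Yes

Transitive: yes — every two-step R-path is closed by a direct edge.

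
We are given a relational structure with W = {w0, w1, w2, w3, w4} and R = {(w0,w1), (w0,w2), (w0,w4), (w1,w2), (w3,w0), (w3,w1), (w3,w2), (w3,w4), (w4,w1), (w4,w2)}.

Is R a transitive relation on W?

Transitive: yes — every two-step R-path is closed by a direct edge.

Yes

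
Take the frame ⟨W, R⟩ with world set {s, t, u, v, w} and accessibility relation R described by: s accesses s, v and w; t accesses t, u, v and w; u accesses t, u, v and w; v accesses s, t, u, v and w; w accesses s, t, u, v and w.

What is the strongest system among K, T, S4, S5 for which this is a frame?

Reflexive (axiom T): yes — every world is R-related to itself.
Transitive (axiom 4): no — s R v and v R t, but not s R t.
Euclidean (axiom 5): no — v R s and v R t, but not s R t.
So F validates K, T; S4 would additionally require R to be transitive. The strongest is T.

T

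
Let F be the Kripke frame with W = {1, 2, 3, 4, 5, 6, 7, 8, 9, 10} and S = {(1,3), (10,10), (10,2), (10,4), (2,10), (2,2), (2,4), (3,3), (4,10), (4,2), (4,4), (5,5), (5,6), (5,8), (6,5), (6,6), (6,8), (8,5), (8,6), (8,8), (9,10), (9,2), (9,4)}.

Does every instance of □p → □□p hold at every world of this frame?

Yes

The schema 4 characterises exactly the transitive frames.
Transitive: yes — every two-step S-path is closed by a direct edge.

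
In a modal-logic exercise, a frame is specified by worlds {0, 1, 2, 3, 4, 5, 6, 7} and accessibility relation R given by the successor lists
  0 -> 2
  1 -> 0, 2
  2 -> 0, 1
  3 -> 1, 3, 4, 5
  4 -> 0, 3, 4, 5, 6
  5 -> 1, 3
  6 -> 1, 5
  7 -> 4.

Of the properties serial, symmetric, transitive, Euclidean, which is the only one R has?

serial

Serial: yes — every world has a successor (e.g. 0 R 2).
Symmetric: no — 1 R 0 but not 0 R 1.
Transitive: no — 0 R 2 and 2 R 1, but not 0 R 1.
Euclidean: no — 2 R 0 and 2 R 1, but not 0 R 1.
Only serial holds.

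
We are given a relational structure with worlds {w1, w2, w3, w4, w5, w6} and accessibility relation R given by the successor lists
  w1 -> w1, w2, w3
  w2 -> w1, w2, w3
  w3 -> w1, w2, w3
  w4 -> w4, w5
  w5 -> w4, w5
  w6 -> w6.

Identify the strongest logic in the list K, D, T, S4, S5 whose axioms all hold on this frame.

Serial (axiom D): yes — every world has a successor (e.g. w1 R w1).
Reflexive (axiom T): yes — every world is R-related to itself.
Transitive (axiom 4): yes — every two-step R-path is closed by a direct edge.
Euclidean (axiom 5): yes — any two successors of a common world are R-related.
So F validates K, D, T, S4, S5. The strongest is S5.

S5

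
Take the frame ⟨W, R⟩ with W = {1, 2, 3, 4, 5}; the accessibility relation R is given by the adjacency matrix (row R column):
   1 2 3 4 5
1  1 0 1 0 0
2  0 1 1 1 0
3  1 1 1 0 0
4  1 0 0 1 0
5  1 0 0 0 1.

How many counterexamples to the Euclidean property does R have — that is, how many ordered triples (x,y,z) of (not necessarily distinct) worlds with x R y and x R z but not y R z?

7

Enumerating: (2,3,4), (2,4,2), (2,4,3), (3,1,2), (3,2,1), (4,1,4), (5,1,5).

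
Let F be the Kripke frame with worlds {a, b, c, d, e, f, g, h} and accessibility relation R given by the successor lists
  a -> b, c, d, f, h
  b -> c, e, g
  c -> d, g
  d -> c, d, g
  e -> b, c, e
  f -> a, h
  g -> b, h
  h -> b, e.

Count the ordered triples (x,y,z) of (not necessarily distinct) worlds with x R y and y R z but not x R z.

31

Enumerating: (a,b,e), (a,b,g), (a,c,g), (a,d,g), (a,f,a), (a,h,e), (b,c,d), (b,e,b), (b,g,b), (b,g,h), (c,d,c), (c,g,b), … and 19 more.
Total: 31.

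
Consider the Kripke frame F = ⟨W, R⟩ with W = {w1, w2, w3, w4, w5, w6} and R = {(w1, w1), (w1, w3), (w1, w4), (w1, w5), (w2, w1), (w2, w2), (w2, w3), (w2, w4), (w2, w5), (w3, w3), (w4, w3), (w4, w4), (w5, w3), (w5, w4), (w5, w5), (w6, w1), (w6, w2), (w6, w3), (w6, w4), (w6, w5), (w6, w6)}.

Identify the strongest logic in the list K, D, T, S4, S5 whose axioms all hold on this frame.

S4

Serial (axiom D): yes — every world has a successor (e.g. w1 R w1).
Reflexive (axiom T): yes — every world is R-related to itself.
Transitive (axiom 4): yes — every two-step R-path is closed by a direct edge.
Euclidean (axiom 5): no — w1 R w3 and w1 R w4, but not w3 R w4.
So F validates K, D, T, S4; S5 would additionally require R to be Euclidean. The strongest is S4.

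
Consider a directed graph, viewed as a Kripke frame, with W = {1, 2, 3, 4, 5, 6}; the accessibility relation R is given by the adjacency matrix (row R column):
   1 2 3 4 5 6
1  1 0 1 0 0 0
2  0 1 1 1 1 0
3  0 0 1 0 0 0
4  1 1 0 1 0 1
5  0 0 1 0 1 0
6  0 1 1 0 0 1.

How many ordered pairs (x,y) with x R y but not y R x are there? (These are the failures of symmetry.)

Enumerating: (1,3), (2,3), (2,5), (4,1), (4,6), (5,3), (6,2), (6,3).

8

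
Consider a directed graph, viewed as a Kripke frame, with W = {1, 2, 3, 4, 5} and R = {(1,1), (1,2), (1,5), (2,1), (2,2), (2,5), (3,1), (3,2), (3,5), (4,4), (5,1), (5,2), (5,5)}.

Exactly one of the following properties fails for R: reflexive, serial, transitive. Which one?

Reflexive: no — 3 is not related to itself.
Serial: yes — every world has a successor (e.g. 1 R 1).
Transitive: yes — every two-step R-path is closed by a direct edge.
Only reflexive fails.

reflexive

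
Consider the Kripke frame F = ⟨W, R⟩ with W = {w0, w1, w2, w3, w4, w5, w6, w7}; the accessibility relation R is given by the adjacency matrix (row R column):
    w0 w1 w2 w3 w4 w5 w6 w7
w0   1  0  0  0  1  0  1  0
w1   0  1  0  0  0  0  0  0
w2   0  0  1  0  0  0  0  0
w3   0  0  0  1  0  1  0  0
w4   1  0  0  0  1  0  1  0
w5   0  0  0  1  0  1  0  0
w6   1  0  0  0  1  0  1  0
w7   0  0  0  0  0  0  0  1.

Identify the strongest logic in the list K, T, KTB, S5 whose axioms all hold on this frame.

Reflexive (axiom T): yes — every world is R-related to itself.
Symmetric (axiom B): yes — every pair in R has its reverse in R.
Euclidean (axiom 5): yes — any two successors of a common world are R-related.
So F validates K, T, KTB, S5. The strongest is S5.

S5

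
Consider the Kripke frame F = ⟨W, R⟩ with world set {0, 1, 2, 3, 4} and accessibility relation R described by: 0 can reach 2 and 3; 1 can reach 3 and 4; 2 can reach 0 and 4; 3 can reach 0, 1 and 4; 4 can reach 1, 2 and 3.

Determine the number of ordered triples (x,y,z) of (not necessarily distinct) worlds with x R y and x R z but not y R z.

24

Enumerating: (0,2,2), (0,2,3), (0,3,2), (0,3,3), (1,3,3), (1,4,4), (2,0,0), (2,0,4), (2,4,0), (2,4,4), (3,0,0), (3,0,1), … and 12 more.
Total: 24.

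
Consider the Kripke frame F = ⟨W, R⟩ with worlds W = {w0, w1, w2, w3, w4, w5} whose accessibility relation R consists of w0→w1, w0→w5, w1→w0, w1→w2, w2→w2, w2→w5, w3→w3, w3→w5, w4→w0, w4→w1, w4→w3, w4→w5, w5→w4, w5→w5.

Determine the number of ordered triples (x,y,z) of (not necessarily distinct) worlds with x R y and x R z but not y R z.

Enumerating: (w0,w1,w1), (w0,w1,w5), (w0,w5,w1), (w1,w0,w0), (w1,w0,w2), (w1,w2,w0), (w2,w5,w2), (w3,w5,w3), (w4,w0,w0), (w4,w0,w3), (w4,w1,w1), (w4,w1,w3), … and 7 more.
Total: 19.

19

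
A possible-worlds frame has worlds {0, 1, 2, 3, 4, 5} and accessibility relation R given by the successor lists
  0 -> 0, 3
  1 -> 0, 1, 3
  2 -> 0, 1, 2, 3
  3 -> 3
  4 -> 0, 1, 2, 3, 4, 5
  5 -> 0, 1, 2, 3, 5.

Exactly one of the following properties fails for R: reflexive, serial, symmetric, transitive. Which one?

symmetric

Reflexive: yes — every world is R-related to itself.
Serial: yes — every world has a successor (e.g. 0 R 0).
Symmetric: no — 0 R 3 but not 3 R 0.
Transitive: yes — every two-step R-path is closed by a direct edge.
Only symmetric fails.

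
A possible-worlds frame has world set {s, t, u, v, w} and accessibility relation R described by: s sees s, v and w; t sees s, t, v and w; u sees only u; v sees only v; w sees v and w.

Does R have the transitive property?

Yes

Transitive: yes — every two-step R-path is closed by a direct edge.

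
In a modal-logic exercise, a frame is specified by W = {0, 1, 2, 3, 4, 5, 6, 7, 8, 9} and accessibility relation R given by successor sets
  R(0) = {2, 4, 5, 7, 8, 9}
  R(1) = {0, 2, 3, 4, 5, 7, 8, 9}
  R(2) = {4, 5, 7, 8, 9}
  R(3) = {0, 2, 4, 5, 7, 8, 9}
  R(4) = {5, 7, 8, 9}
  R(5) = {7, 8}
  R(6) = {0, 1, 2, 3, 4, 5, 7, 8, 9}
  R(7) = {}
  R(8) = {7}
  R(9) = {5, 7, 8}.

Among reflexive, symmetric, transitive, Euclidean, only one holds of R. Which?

Reflexive: no — 0 is not related to itself.
Symmetric: no — 0 R 2 but not 2 R 0.
Transitive: yes — every two-step R-path is closed by a direct edge.
Euclidean: no — 0 R 4 and 0 R 2, but not 4 R 2.
Only transitive holds.

transitive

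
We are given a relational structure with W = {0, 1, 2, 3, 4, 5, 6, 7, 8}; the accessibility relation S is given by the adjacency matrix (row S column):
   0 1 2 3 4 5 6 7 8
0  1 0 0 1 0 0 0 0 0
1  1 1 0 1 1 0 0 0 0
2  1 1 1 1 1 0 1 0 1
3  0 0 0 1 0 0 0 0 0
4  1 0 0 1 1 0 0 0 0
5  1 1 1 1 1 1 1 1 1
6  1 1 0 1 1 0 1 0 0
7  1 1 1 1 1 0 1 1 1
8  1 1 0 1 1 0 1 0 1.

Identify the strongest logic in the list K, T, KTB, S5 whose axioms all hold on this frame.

T

Reflexive (axiom T): yes — every world is S-related to itself.
Symmetric (axiom B): no — 0 S 3 but not 3 S 0.
Euclidean (axiom 5): no — 1 S 0 and 1 S 4, but not 0 S 4.
So F validates K, T; KTB would additionally require S to be symmetric. The strongest is T.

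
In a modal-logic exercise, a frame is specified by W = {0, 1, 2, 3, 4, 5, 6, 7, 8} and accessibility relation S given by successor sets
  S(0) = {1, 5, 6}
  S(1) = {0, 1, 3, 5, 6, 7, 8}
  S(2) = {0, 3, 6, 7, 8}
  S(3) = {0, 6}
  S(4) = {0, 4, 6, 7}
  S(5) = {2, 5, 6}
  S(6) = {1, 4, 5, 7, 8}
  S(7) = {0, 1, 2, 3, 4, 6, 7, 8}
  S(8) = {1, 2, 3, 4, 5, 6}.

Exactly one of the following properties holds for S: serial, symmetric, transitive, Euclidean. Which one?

Serial: yes — every world has a successor (e.g. 0 S 1).
Symmetric: no — 0 S 5 but not 5 S 0.
Transitive: no — 0 S 1 and 1 S 3, but not 0 S 3.
Euclidean: no — 0 S 5 and 0 S 1, but not 5 S 1.
Only serial holds.

serial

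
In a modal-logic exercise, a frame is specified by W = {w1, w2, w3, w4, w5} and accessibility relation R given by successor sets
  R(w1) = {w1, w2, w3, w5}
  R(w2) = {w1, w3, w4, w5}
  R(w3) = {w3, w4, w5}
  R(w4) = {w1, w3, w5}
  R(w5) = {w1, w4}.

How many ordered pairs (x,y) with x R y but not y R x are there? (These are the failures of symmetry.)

6

Enumerating: (w1,w3), (w2,w3), (w2,w4), (w2,w5), (w3,w5), (w4,w1).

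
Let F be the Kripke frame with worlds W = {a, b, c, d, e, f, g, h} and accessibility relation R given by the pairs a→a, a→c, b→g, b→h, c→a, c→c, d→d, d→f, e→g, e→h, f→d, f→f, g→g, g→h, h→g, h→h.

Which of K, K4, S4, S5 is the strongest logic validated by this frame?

Transitive (axiom 4): yes — every two-step R-path is closed by a direct edge.
Reflexive (axiom T): no — b is not related to itself.
Euclidean (axiom 5): yes — any two successors of a common world are R-related.
So F validates K, K4; S4 would additionally require R to be reflexive. The strongest is K4.

K4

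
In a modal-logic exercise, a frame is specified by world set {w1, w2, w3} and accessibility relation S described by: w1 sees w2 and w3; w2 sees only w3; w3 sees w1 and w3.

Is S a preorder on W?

Reflexive: no — w1 is not related to itself.
Transitive: no — w2 S w3 and w3 S w1, but not w2 S w1.
So S is not a preorder.

No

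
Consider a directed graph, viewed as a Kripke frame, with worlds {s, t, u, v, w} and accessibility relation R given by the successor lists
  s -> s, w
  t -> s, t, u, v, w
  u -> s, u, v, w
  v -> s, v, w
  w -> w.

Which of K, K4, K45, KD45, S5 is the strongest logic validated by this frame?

Transitive (axiom 4): yes — every two-step R-path is closed by a direct edge.
Euclidean (axiom 5): no — t R s and t R u, but not s R u.
Serial (axiom D): yes — every world has a successor (e.g. s R s).
Reflexive (axiom T): yes — every world is R-related to itself.
So F validates K, K4; K45 would additionally require R to be Euclidean. The strongest is K4.

K4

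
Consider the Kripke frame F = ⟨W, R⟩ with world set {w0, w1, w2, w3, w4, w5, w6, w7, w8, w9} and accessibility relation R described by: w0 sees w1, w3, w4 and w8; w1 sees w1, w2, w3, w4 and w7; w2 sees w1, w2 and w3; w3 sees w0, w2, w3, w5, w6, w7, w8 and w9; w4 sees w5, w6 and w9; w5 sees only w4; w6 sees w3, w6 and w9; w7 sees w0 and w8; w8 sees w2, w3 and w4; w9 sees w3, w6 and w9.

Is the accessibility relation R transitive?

Transitive: no — w0 R w1 and w1 R w2, but not w0 R w2.

No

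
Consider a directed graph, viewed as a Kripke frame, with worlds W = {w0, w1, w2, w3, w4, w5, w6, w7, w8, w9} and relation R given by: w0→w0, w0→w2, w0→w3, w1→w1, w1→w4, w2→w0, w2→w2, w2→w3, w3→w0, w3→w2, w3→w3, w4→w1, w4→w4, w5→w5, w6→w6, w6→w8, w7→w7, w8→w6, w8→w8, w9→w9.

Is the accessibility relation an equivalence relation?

Yes

Reflexive: yes — every world is R-related to itself.
Symmetric: yes — every pair in R has its reverse in R.
Transitive: yes — every two-step R-path is closed by a direct edge.
So R is an equivalence relation.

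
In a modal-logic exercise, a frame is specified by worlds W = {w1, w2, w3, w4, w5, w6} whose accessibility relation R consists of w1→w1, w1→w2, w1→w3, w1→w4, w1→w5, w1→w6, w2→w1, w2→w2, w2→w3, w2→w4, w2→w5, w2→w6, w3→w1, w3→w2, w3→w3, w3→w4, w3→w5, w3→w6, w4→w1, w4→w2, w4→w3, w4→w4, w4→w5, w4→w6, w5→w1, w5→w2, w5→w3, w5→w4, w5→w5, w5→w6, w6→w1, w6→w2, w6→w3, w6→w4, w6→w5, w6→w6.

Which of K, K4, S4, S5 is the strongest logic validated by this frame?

S5

Transitive (axiom 4): yes — every two-step R-path is closed by a direct edge.
Reflexive (axiom T): yes — every world is R-related to itself.
Euclidean (axiom 5): yes — any two successors of a common world are R-related.
So F validates K, K4, S4, S5. The strongest is S5.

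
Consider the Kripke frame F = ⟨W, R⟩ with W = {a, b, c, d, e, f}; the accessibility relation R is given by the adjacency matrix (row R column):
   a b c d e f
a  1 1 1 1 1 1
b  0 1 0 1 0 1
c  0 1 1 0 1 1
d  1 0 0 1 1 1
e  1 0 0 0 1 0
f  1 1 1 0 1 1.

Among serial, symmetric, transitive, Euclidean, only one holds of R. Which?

Serial: yes — every world has a successor (e.g. a R a).
Symmetric: no — a R b but not b R a.
Transitive: no — b R d and d R a, but not b R a.
Euclidean: no — a R b and a R c, but not b R c.
Only serial holds.

serial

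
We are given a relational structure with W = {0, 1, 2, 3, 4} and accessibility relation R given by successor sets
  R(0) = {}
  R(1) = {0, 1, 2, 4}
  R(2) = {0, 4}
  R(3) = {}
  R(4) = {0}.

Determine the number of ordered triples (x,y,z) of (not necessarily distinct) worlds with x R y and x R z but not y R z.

13

Enumerating: (1,0,0), (1,0,1), (1,0,2), (1,0,4), (1,2,1), (1,2,2), (1,4,1), (1,4,2), (1,4,4), (2,0,0), (2,0,4), (2,4,4), (4,0,0).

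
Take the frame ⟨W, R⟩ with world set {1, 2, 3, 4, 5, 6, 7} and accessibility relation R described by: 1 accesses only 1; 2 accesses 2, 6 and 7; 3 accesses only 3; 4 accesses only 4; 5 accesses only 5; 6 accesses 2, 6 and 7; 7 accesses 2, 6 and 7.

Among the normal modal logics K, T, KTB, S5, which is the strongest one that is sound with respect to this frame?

S5

Reflexive (axiom T): yes — every world is R-related to itself.
Symmetric (axiom B): yes — every pair in R has its reverse in R.
Euclidean (axiom 5): yes — any two successors of a common world are R-related.
So F validates K, T, KTB, S5. The strongest is S5.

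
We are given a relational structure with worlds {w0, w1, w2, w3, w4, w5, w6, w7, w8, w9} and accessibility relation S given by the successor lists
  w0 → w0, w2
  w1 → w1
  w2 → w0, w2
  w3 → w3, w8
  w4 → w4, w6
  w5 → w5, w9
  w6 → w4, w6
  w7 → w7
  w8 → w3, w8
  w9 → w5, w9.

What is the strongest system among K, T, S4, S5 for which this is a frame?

S5

Reflexive (axiom T): yes — every world is S-related to itself.
Transitive (axiom 4): yes — every two-step S-path is closed by a direct edge.
Euclidean (axiom 5): yes — any two successors of a common world are S-related.
So F validates K, T, S4, S5. The strongest is S5.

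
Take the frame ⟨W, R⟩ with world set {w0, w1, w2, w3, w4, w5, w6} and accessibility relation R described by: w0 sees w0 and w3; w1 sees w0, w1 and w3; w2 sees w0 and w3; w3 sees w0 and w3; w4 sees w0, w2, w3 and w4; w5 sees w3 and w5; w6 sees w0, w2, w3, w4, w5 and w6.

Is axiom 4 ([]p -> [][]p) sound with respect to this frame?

No

By correspondence theory, 4 is valid on a frame iff R is transitive.
Transitive: no — w5 R w3 and w3 R w0, but not w5 R w0.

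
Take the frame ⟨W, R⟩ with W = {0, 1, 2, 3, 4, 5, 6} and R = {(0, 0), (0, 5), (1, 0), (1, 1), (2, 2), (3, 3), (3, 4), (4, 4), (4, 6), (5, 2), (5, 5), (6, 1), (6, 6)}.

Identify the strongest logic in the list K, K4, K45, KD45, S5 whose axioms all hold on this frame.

Transitive (axiom 4): no — 0 R 5 and 5 R 2, but not 0 R 2.
Euclidean (axiom 5): no — 0 R 5 and 0 R 0, but not 5 R 0.
Serial (axiom D): yes — every world has a successor (e.g. 0 R 0).
Reflexive (axiom T): yes — every world is R-related to itself.
So F validates K; K4 would additionally require R to be transitive. The strongest is K.

K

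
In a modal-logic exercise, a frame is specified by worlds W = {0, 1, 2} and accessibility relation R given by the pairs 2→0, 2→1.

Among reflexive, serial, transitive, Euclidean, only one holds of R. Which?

Reflexive: no — 0 is not related to itself.
Serial: no — 0 has no R-successor.
Transitive: yes — every two-step R-path is closed by a direct edge.
Euclidean: no — 2 R 0 and 2 R 1, but not 0 R 1.
Only transitive holds.

transitive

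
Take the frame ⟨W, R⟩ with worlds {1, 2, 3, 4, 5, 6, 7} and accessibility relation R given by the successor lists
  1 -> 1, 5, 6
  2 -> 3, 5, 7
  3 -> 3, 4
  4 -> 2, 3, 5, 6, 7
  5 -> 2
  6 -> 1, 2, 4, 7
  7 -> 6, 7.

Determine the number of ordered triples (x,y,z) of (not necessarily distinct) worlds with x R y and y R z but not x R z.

28

Enumerating: (1,5,2), (1,6,2), (1,6,4), (1,6,7), (2,3,4), (2,5,2), (2,7,6), (3,4,2), (3,4,5), (3,4,6), (3,4,7), (4,3,4), … and 16 more.
Total: 28.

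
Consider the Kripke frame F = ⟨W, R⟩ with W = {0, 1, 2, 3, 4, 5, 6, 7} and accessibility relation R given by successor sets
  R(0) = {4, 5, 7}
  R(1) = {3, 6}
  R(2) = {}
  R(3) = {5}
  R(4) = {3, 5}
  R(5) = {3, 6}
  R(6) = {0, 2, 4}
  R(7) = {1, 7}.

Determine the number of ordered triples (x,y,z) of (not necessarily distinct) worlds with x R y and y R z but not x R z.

Enumerating: (0,4,3), (0,5,3), (0,5,6), (0,7,1), (1,3,5), (1,6,0), (1,6,2), (1,6,4), (3,5,3), (3,5,6), (4,5,6), (5,3,5), … and 9 more.
Total: 21.

21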